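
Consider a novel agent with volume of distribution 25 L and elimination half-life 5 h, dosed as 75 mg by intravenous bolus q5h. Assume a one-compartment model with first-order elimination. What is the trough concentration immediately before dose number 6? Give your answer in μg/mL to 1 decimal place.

f = (1/2)^(τ/t½) = (1/2)^(5/5) ≈ 0.5000.
C₀ = D/Vd = 75/25 ≈ 3.000 μg/mL.
Before the 6th dose, 5 doses have been given. Superposition: Cmin = C₀·(f + f² + … + f^5).
≈ 3.000 × (0.5000 + 0.2500 + 0.1250 + 0.0625 + 0.0313) ≈ 3.000 × 0.9688 ≈ 2.906 μg/mL.

2.9 μg/mL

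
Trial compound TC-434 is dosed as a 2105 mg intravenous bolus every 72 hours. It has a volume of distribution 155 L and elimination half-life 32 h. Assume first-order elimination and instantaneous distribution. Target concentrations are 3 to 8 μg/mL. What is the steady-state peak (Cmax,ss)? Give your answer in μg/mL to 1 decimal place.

τ/t½ = 72/32 ≈ 2.25, so fraction remaining f = (1/2)^(72/32) ≈ 0.2102.
At steady state, accumulation factor R = 1/(1 − e^(−kτ)) ≈ 1.2661.
Each bolus raises the concentration by D/Vd = 2105/155 ≈ 13.581 μg/mL.
Steady-state peak Cmax,ss = C₀·R ≈ 13.581 × 1.2661 ≈ 17.195 μg/mL.
Peak 17.2 μg/mL vs MTC 8 μg/mL: exceeds toxic threshold.

17.2 μg/mL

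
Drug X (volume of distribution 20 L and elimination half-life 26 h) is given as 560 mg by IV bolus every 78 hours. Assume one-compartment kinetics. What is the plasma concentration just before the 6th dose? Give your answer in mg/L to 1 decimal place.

f = (1/2)^(τ/t½) = (1/2)^(78/26) ≈ 0.1250.
C₀ = D/Vd = 560/20 ≈ 28.000 mg/L.
Before the 6th dose, 5 doses have been given. Superposition: Cmin = C₀·(f + f² + … + f^5).
≈ 28.000 × (0.1250 + 0.0156 + 0.0020 + 0.0002 + 0.0000) ≈ 28.000 × 0.1428 ≈ 3.998 mg/L.

4.0 mg/L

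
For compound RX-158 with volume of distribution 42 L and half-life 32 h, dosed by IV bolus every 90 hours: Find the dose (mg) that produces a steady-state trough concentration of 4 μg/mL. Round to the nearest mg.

1012 mg

τ/t½ = 90/32 ≈ 2.8125, so f = (1/2)^(90/32) ≈ 0.142349.
Cmin,ss = (D/Vd)·f/(1−f), so D = Cmin,ss·Vd·(1−f)/f.
D = 4 × 42 × (1−f)/f ≈ 4 × 42 × 6.02499 ≈ 1012.20 mg.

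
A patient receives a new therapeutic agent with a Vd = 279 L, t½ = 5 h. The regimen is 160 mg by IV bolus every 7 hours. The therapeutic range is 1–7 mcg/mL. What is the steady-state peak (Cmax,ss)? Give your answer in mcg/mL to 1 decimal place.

τ/t½ = 7/5 ≈ 1.4, so fraction remaining f = (1/2)^(7/5) ≈ 0.3789.
Accumulation ratio R = 1/(1 − f) ≈ 1/0.6211 ≈ 1.6100.
Single-dose peak C₀ = D/Vd = 160/279 ≈ 0.573 mcg/mL.
Steady-state peak Cmax,ss = C₀·R ≈ 0.573 × 1.6100 ≈ 0.923 mcg/mL.
Peak 0.9 mcg/mL vs MTC 7 mcg/mL: below toxic threshold.

0.9 mcg/mL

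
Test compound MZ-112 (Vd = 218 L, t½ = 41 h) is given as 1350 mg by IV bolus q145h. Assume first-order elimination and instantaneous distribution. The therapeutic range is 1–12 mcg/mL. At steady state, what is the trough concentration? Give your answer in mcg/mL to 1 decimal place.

Over one 145-h interval, 145/41 ≈ 3.5366 half-lives elapse, leaving f ≈ 0.0862 of each dose.
Each bolus raises the concentration by D/Vd = 1350/218 ≈ 6.193 mcg/mL.
Steady-state trough Cmin,ss = C₀·f/(1−f) ≈ 6.193 × 0.0862/0.9138 ≈ 0.584 mcg/mL.
Trough 0.6 mcg/mL vs MEC 1 mcg/mL: subtherapeutic.

0.6 mcg/mL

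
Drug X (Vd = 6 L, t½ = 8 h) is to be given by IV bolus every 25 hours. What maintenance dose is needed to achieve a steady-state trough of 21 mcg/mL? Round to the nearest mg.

τ/t½ = 25/8 ≈ 3.125, so f = (1/2)^(25/8) ≈ 0.114626.
Cmin,ss = (D/Vd)·f/(1−f), so D = Cmin,ss·Vd·(1−f)/f.
D = 21 × 6 × (1−f)/f ≈ 21 × 6 × 7.72402 ≈ 973.23 mg.

973 mg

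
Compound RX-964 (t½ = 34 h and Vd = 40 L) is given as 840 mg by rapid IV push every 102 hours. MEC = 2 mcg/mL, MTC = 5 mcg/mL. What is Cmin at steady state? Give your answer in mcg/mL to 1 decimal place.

The dosing interval is 3 half-lives, so f = 2^(−3) = 0.125.
Accumulation ratio R = 1/(1 − f) = 1/0.875 = 8/7.
Single-dose peak C₀ = D/Vd = 840/40 = 21 mcg/mL.
Steady-state peak Cmax,ss = C₀·R = 21 × 8/7 ≈ 24.000 mcg/mL.
Steady-state trough Cmin,ss = Cmax,ss·f ≈ 24.000 × 0.125 ≈ 3.000 mcg/mL.
Trough 3.0 mcg/mL vs MEC 2 mcg/mL: adequate.

3.0 mcg/mL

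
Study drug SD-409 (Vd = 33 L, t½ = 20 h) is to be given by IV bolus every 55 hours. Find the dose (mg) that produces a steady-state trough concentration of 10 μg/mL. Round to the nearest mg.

1890 mg

τ/t½ = 55/20 ≈ 2.75, so f = (1/2)^(55/20) ≈ 0.148651.
Cmin,ss = (D/Vd)·f/(1−f), so D = Cmin,ss·Vd·(1−f)/f.
D = 10 × 33 × (1−f)/f ≈ 10 × 33 × 5.72717 ≈ 1889.97 mg.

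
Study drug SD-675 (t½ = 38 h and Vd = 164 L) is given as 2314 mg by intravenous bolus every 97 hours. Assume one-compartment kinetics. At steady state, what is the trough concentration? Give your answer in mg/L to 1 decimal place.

τ/t½ = 97/38 ≈ 2.5526, so fraction remaining f = (1/2)^(97/38) ≈ 0.1704.
Single-dose peak C₀ = D/Vd = 2314/164 ≈ 14.110 mg/L.
Steady-state trough Cmin,ss = C₀·f/(1−f) ≈ 14.110 × 0.1704/0.8296 ≈ 2.898 mg/L.

2.9 mg/L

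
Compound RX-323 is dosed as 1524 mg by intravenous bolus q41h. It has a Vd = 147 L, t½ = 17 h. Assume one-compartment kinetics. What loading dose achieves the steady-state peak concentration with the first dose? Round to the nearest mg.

1877 mg

f = (1/2)^(41/17) ≈ 0.187926; accumulation ratio R = 1/(1−f) ≈ 1.23141.
Loading dose to hit Cmax,ss on first dose: D_load = D_maint·R ≈ 1524 × 1.23141 ≈ 1876.67 mg.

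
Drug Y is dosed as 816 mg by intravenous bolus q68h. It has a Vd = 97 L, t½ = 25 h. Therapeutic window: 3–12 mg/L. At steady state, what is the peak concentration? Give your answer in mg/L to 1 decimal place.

Over one 68-h interval, 68/25 ≈ 2.72 half-lives elapse, leaving f ≈ 0.1518 of each dose.
Accumulation ratio R = 1/(1 − f) ≈ 1/0.8482 ≈ 1.1790.
Single-dose peak C₀ = D/Vd = 816/97 ≈ 8.412 mg/L.
Steady-state peak Cmax,ss = C₀·R ≈ 8.412 × 1.1790 ≈ 9.918 mg/L.
Peak 9.9 mg/L vs MTC 12 mg/L: below toxic threshold.

9.9 mg/L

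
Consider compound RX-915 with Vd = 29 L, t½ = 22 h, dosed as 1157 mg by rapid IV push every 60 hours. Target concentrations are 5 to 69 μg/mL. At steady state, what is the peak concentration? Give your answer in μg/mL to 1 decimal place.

τ/t½ = 60/22 ≈ 2.7273, so fraction remaining f = (1/2)^(60/22) ≈ 0.1510.
Accumulation ratio R = 1/(1 − f) ≈ 1/0.8490 ≈ 1.1779.
Single-dose peak C₀ = D/Vd = 1157/29 ≈ 39.897 μg/mL.
Steady-state peak Cmax,ss = C₀·R ≈ 39.897 × 1.1779 ≈ 46.995 μg/mL.
Peak 47.0 μg/mL vs MTC 69 μg/mL: below toxic threshold.

47.0 μg/mL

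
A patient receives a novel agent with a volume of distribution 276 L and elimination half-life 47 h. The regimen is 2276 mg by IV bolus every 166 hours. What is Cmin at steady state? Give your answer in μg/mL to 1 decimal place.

0.8 μg/mL

k = ln2/t½ = ln2/47 ≈ 0.014748 h⁻¹; fraction remaining f = e^(−kτ) = e^(−0.014748×166) ≈ 0.0865.
At steady state, accumulation factor R = 1/(1 − e^(−kτ)) ≈ 1.0947.
Each bolus raises the concentration by D/Vd = 2276/276 ≈ 8.246 μg/mL.
Steady-state peak Cmax,ss = C₀·R ≈ 8.246 × 1.0947 ≈ 9.027 μg/mL.
Steady-state trough Cmin,ss = Cmax,ss·f ≈ 9.027 × 0.0865 ≈ 0.781 μg/mL.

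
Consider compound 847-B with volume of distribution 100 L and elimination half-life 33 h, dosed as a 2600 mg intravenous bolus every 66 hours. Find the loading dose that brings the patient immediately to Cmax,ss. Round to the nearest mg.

3467 mg

f = (1/2)^(66/33) ≈ 0.250000; accumulation ratio R = 1/(1−f) ≈ 1.33333.
Loading dose to hit Cmax,ss on first dose: D_load = D_maint·R ≈ 2600 × 1.33333 ≈ 3466.66 mg.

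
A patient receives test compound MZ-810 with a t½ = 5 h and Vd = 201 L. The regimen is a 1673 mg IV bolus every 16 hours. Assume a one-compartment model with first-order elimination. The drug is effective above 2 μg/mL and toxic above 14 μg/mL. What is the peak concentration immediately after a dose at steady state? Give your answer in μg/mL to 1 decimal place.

9.3 μg/mL

k = ln2/t½ = ln2/5 ≈ 0.138629 h⁻¹; fraction remaining f = e^(−kτ) = e^(−0.138629×16) ≈ 0.1088.
At steady state, accumulation factor R = 1/(1 − e^(−kτ)) ≈ 1.1221.
Each bolus raises the concentration by D/Vd = 1673/201 ≈ 8.323 μg/mL.
Cmax,ss = C₀/(1 − f) ≈ 8.323/0.8912 ≈ 9.339 μg/mL.
Peak 9.3 μg/mL vs MTC 14 μg/mL: below toxic threshold.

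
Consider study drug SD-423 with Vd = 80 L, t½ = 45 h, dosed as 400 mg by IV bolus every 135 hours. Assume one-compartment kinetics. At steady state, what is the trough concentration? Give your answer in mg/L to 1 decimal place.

τ = 135 h = 3 half-lives, so f = (1/2)^3 = 0.125.
At steady state, R = 1/(1 − 0.125) = 8/7.
Single-dose peak C₀ = D/Vd = 400/80 = 5 mg/L.
Steady-state peak Cmax,ss = C₀·R = 5 × 8/7 ≈ 5.714 mg/L.
Steady-state trough Cmin,ss = Cmax,ss·f ≈ 5.714 × 0.125 ≈ 0.714 mg/L.

0.7 mg/L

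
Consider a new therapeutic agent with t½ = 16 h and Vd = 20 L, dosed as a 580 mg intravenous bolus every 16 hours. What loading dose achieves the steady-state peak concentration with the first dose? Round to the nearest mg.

f = (1/2)^(16/16) ≈ 0.500000; accumulation ratio R = 1/(1−f) ≈ 2.00000.
Loading dose to hit Cmax,ss on first dose: D_load = D_maint·R ≈ 580 × 2.00000 ≈ 1160.00 mg.

1160 mg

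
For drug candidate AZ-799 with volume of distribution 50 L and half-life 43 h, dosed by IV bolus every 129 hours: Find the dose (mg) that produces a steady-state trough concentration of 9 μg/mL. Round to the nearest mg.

τ/t½ = 129/43 ≈ 3, so f = (1/2)^(129/43) ≈ 0.125000.
Cmin,ss = (D/Vd)·f/(1−f), so D = Cmin,ss·Vd·(1−f)/f.
D = 9 × 50 × (1−f)/f ≈ 9 × 50 × 7.00000 ≈ 3150.00 mg.

3150 mg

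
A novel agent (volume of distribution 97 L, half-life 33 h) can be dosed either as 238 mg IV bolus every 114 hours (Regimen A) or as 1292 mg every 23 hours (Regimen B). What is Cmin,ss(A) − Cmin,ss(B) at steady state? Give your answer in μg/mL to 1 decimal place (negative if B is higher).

-21.2 μg/mL

Regimen A: f = (1/2)^(114/33) ≈ 0.0912; Cmin,ss = (238/97)·f/(1−f) ≈ 0.246 μg/mL.
Regimen B: f = (1/2)^(23/33) ≈ 0.6169; Cmin,ss = (1292/97)·f/(1−f) ≈ 21.448 μg/mL.
Difference ≈ 0.246 − 21.448 ≈ -21.202 μg/mL.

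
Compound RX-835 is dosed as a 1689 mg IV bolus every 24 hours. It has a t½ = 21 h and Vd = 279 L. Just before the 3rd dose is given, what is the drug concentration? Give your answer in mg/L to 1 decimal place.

4.0 mg/L

f = (1/2)^(τ/t½) = (1/2)^(24/21) ≈ 0.4529.
C₀ = D/Vd = 1689/279 ≈ 6.054 mg/L.
Before the 3rd dose, 2 doses have been given. Superposition: Cmin = C₀·(f + f²).
≈ 6.054 × (0.4529 + 0.2051) ≈ 6.054 × 0.6580 ≈ 3.984 mg/L.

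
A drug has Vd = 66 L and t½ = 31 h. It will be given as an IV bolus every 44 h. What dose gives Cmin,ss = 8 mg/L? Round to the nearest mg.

884 mg

τ/t½ = 44/31 ≈ 1.4194, so f = (1/2)^(44/31) ≈ 0.373879.
Cmin,ss = (D/Vd)·f/(1−f), so D = Cmin,ss·Vd·(1−f)/f.
D = 8 × 66 × (1−f)/f ≈ 8 × 66 × 1.67466 ≈ 884.22 mg.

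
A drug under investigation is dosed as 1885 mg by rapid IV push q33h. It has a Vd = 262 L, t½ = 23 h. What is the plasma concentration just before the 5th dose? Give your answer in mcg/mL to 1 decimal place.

4.1 mcg/mL

f = (1/2)^(τ/t½) = (1/2)^(33/23) ≈ 0.3699.
C₀ = D/Vd = 1885/262 ≈ 7.195 mcg/mL.
Before the 5th dose, 4 doses have been given. Superposition: Cmin = C₀·(f + f² + … + f^4).
≈ 7.195 × (0.3699 + 0.1368 + 0.0506 + 0.0187) ≈ 7.195 × 0.5760 ≈ 4.144 mcg/mL.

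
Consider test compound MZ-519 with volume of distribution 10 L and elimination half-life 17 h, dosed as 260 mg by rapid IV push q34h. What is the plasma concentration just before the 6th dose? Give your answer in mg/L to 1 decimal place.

8.7 mg/L

f = (1/2)^(τ/t½) = (1/2)^(34/17) ≈ 0.2500.
C₀ = D/Vd = 260/10 ≈ 26.000 mg/L.
Before the 6th dose, 5 doses have been given. Superposition: Cmin = C₀·(f + f² + … + f^5).
≈ 26.000 × (0.2500 + 0.0625 + 0.0156 + 0.0039 + 0.0010) ≈ 26.000 × 0.3330 ≈ 8.658 mg/L.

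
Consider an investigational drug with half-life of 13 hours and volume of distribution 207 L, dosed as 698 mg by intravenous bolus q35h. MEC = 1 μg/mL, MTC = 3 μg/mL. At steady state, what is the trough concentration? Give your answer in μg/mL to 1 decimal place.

τ/t½ = 35/13 ≈ 2.6923, so fraction remaining f = (1/2)^(35/13) ≈ 0.1547.
Single-dose peak C₀ = D/Vd = 698/207 ≈ 3.372 μg/mL.
Steady-state trough Cmin,ss = C₀·f/(1−f) ≈ 3.372 × 0.1547/0.8453 ≈ 0.617 μg/mL.
Trough 0.6 μg/mL vs MEC 1 μg/mL: subtherapeutic.

0.6 μg/mL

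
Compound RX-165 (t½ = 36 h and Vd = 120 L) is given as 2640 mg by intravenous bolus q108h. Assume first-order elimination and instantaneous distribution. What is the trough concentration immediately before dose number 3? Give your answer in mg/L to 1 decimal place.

3.1 mg/L

f = (1/2)^(τ/t½) = (1/2)^(108/36) ≈ 0.1250.
C₀ = D/Vd = 2640/120 ≈ 22.000 mg/L.
Before the 3rd dose, 2 doses have been given. Superposition: Cmin = C₀·(f + f²).
≈ 22.000 × (0.1250 + 0.0156) ≈ 22.000 × 0.1406 ≈ 3.093 mg/L.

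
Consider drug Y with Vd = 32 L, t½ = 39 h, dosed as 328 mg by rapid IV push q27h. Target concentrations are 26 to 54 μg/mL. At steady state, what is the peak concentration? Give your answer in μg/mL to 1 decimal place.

26.9 μg/mL

Over one 27-h interval, 27/39 ≈ 0.69231 half-lives elapse, leaving f ≈ 0.6189 of each dose.
Accumulation ratio R = 1/(1 − f) ≈ 1/0.3811 ≈ 2.6240.
Each bolus raises the concentration by D/Vd = 328/32 ≈ 10.250 μg/mL.
Steady-state peak Cmax,ss = C₀·R ≈ 10.250 × 2.6240 ≈ 26.896 μg/mL.
Peak 26.9 μg/mL vs MTC 54 μg/mL: below toxic threshold.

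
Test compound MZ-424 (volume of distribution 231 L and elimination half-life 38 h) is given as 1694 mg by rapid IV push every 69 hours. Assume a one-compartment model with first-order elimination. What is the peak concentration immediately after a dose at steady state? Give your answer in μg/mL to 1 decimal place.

k = ln2/t½ = ln2/38 ≈ 0.018241 h⁻¹; fraction remaining f = e^(−kτ) = e^(−0.018241×69) ≈ 0.2840.
Accumulation ratio R = 1/(1 − f) ≈ 1/0.7160 ≈ 1.3966.
Each bolus raises the concentration by D/Vd = 1694/231 ≈ 7.333 μg/mL.
Steady-state peak Cmax,ss = C₀·R ≈ 7.333 × 1.3966 ≈ 10.241 μg/mL.

10.2 μg/mL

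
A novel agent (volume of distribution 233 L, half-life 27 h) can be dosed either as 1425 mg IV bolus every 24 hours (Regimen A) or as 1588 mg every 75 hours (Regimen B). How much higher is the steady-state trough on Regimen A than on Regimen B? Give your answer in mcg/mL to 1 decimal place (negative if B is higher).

Regimen A: f = (1/2)^(24/27) ≈ 0.5400; Cmin,ss = (1425/233)·f/(1−f) ≈ 7.180 mcg/mL.
Regimen B: f = (1/2)^(75/27) ≈ 0.1458; Cmin,ss = (1588/233)·f/(1−f) ≈ 1.163 mcg/mL.
Difference ≈ 7.180 − 1.163 ≈ 6.017 mcg/mL.

6.0 mcg/mL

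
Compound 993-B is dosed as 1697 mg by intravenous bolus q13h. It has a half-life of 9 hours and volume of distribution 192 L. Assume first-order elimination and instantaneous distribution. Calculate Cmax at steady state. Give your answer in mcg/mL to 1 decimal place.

k = ln2/t½ = ln2/9 ≈ 0.077016 h⁻¹; fraction remaining f = e^(−kτ) = e^(−0.077016×13) ≈ 0.3674.
At steady state, accumulation factor R = 1/(1 − e^(−kτ)) ≈ 1.5808.
Each bolus raises the concentration by D/Vd = 1697/192 ≈ 8.839 mcg/mL.
Steady-state peak Cmax,ss = C₀·R ≈ 8.839 × 1.5808 ≈ 13.973 mcg/mL.

14.0 mcg/mL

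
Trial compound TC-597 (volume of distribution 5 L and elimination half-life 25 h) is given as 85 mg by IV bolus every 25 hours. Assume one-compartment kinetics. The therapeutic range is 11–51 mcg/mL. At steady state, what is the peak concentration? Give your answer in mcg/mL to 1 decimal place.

The dosing interval is 1 half-life, so f = 2^(−1) = 0.5.
At steady state, R = 1/(1 − 0.5) = 2/1.
Single-dose peak C₀ = D/Vd = 85/5 = 17 mcg/mL.
Steady-state peak Cmax,ss = C₀·R = 17 × 2/1 ≈ 34.000 mcg/mL.
Peak 34.0 mcg/mL vs MTC 51 mcg/mL: below toxic threshold.

34.0 mcg/mL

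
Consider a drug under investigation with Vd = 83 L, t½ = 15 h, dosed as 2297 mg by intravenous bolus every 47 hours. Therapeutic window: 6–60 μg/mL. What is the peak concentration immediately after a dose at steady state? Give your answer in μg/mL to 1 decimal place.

31.2 μg/mL

τ/t½ = 47/15 ≈ 3.1333, so fraction remaining f = (1/2)^(47/15) ≈ 0.1140.
At steady state, accumulation factor R = 1/(1 − e^(−kτ)) ≈ 1.1287.
Each bolus raises the concentration by D/Vd = 2297/83 ≈ 27.675 μg/mL.
Cmax,ss = C₀/(1 − f) ≈ 27.675/0.8860 ≈ 31.236 μg/mL.
Peak 31.2 μg/mL vs MTC 60 μg/mL: below toxic threshold.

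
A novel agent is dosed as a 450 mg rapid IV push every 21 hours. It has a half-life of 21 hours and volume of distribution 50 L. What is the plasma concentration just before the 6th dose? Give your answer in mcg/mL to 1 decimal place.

8.7 mcg/mL

f = (1/2)^(τ/t½) = (1/2)^(21/21) ≈ 0.5000.
C₀ = D/Vd = 450/50 ≈ 9.000 mcg/mL.
Before the 6th dose, 5 doses have been given. Superposition: Cmin = C₀·(f + f² + … + f^5).
≈ 9.000 × (0.5000 + 0.2500 + 0.1250 + 0.0625 + 0.0313) ≈ 9.000 × 0.9688 ≈ 8.719 mcg/mL.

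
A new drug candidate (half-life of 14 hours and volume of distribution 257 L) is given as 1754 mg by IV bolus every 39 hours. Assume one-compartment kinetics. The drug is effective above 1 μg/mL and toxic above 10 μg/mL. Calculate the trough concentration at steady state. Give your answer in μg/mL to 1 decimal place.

1.2 μg/mL

k = ln2/t½ = ln2/14 ≈ 0.049511 h⁻¹; fraction remaining f = e^(−kτ) = e^(−0.049511×39) ≈ 0.1450.
Accumulation ratio R = 1/(1 − f) ≈ 1/0.8550 ≈ 1.1696.
Each bolus raises the concentration by D/Vd = 1754/257 ≈ 6.825 μg/mL.
Cmax,ss = C₀/(1 − f) ≈ 6.825/0.8550 ≈ 7.982 μg/mL.
Steady-state trough Cmin,ss = Cmax,ss·f ≈ 7.982 × 0.1450 ≈ 1.157 μg/mL.
Trough 1.2 μg/mL vs MEC 1 μg/mL: adequate.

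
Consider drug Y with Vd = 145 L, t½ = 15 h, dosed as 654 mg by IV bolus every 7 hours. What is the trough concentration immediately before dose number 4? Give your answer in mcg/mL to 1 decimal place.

f = (1/2)^(τ/t½) = (1/2)^(7/15) ≈ 0.7236.
C₀ = D/Vd = 654/145 ≈ 4.510 mcg/mL.
Before the 4th dose, 3 doses have been given. Superposition: Cmin = C₀·(f + f² + … + f^3).
≈ 4.510 × (0.7236 + 0.5236 + 0.3789) ≈ 4.510 × 1.6261 ≈ 7.334 mcg/mL.

7.3 mcg/mL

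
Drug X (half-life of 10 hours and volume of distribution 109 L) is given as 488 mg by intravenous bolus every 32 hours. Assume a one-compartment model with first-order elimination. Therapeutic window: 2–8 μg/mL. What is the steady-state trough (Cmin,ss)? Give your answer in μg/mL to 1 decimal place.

0.5 μg/mL

k = ln2/t½ = ln2/10 ≈ 0.069315 h⁻¹; fraction remaining f = e^(−kτ) = e^(−0.069315×32) ≈ 0.1088.
Single-dose peak C₀ = D/Vd = 488/109 ≈ 4.477 μg/mL.
Steady-state trough Cmin,ss = C₀·f/(1−f) ≈ 4.477 × 0.1088/0.8912 ≈ 0.547 μg/mL.
Trough 0.5 μg/mL vs MEC 2 μg/mL: subtherapeutic.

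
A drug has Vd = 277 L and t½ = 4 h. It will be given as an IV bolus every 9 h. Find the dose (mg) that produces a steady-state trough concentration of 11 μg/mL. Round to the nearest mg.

τ/t½ = 9/4 ≈ 2.25, so f = (1/2)^(9/4) ≈ 0.210224.
Cmin,ss = (D/Vd)·f/(1−f), so D = Cmin,ss·Vd·(1−f)/f.
D = 11 × 277 × (1−f)/f ≈ 11 × 277 × 3.75683 ≈ 11447.06 mg.

11447 mg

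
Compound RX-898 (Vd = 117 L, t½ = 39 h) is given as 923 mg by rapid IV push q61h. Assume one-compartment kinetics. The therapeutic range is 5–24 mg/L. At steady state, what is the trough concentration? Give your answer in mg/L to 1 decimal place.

4.0 mg/L

Over one 61-h interval, 61/39 ≈ 1.5641 half-lives elapse, leaving f ≈ 0.3382 of each dose.
Accumulation ratio R = 1/(1 − f) ≈ 1/0.6618 ≈ 1.5110.
Single-dose peak C₀ = D/Vd = 923/117 ≈ 7.889 mg/L.
Cmax,ss = C₀/(1 − f) ≈ 7.889/0.6618 ≈ 11.921 mg/L.
Steady-state trough Cmin,ss = Cmax,ss·f ≈ 11.921 × 0.3382 ≈ 4.032 mg/L.
Trough 4.0 mg/L vs MEC 5 mg/L: subtherapeutic.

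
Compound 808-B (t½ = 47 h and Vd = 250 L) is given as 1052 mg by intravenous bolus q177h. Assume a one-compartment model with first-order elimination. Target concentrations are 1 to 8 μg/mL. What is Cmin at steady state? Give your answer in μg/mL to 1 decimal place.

k = ln2/t½ = ln2/47 ≈ 0.014748 h⁻¹; fraction remaining f = e^(−kτ) = e^(−0.014748×177) ≈ 0.0735.
At steady state, accumulation factor R = 1/(1 − e^(−kτ)) ≈ 1.0793.
Each bolus raises the concentration by D/Vd = 1052/250 ≈ 4.208 μg/mL.
Cmax,ss = C₀/(1 − f) ≈ 4.208/0.9265 ≈ 4.542 μg/mL.
One interval later, Cmin,ss = Cmax,ss·e^(−kτ) ≈ 4.542 × 0.0735 ≈ 0.334 μg/mL.
Trough 0.3 μg/mL vs MEC 1 μg/mL: subtherapeutic.

0.3 μg/mL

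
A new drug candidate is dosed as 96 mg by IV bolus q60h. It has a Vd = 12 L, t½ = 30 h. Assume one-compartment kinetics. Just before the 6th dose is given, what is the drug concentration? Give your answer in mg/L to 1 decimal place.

2.7 mg/L

f = (1/2)^(τ/t½) = (1/2)^(60/30) ≈ 0.2500.
C₀ = D/Vd = 96/12 ≈ 8.000 mg/L.
Before the 6th dose, 5 doses have been given. Superposition: Cmin = C₀·(f + f² + … + f^5).
≈ 8.000 × (0.2500 + 0.0625 + 0.0156 + 0.0039 + 0.0010) ≈ 8.000 × 0.3330 ≈ 2.664 mg/L.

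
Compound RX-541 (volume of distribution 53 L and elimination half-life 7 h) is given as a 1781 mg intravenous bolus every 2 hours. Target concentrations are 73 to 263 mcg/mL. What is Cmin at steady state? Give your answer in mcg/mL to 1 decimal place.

k = ln2/t½ = ln2/7 ≈ 0.099021 h⁻¹; fraction remaining f = e^(−kτ) = e^(−0.099021×2) ≈ 0.8203.
Accumulation ratio R = 1/(1 − f) ≈ 1/0.1797 ≈ 5.5648.
Single-dose peak C₀ = D/Vd = 1781/53 ≈ 33.604 mcg/mL.
Cmax,ss = C₀/(1 − f) ≈ 33.604/0.1797 ≈ 187.001 mcg/mL.
Steady-state trough Cmin,ss = Cmax,ss·f ≈ 187.001 × 0.8203 ≈ 153.397 mcg/mL.
Trough 153.4 mcg/mL vs MEC 73 mcg/mL: adequate.

153.4 mcg/mL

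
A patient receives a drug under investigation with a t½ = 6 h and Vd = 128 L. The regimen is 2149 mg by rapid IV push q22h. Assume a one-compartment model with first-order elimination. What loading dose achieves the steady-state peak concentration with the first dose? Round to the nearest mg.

2333 mg

f = (1/2)^(22/6) ≈ 0.078745; accumulation ratio R = 1/(1−f) ≈ 1.08548.
Loading dose to hit Cmax,ss on first dose: D_load = D_maint·R ≈ 2149 × 1.08548 ≈ 2332.70 mg.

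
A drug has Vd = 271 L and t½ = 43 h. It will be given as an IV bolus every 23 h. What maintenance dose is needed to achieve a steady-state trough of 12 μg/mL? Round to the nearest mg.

1460 mg

τ/t½ = 23/43 ≈ 0.53488, so f = (1/2)^(23/43) ≈ 0.690214.
Cmin,ss = (D/Vd)·f/(1−f), so D = Cmin,ss·Vd·(1−f)/f.
D = 12 × 271 × (1−f)/f ≈ 12 × 271 × 0.44883 ≈ 1459.60 mg.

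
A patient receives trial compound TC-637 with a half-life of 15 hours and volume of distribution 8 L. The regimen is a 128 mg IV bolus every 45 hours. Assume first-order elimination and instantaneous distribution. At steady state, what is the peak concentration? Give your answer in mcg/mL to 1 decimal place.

τ = 45 h = 3 half-lives, so f = (1/2)^3 = 0.125.
Accumulation ratio R = 1/(1 − f) = 1/0.875 = 8/7.
Single-dose peak C₀ = D/Vd = 128/8 = 16 mcg/mL.
Steady-state peak Cmax,ss = C₀·R = 16 × 8/7 ≈ 18.286 mcg/mL.

18.3 mcg/mL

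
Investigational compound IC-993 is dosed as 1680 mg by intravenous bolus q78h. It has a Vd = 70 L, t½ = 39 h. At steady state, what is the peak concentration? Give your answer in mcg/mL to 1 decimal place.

32.0 mcg/mL

The dosing interval is 2 half-lives, so f = 2^(−2) = 0.25.
Accumulation ratio R = 1/(1 − f) = 1/0.75 = 4/3.
Single-dose peak C₀ = D/Vd = 1680/70 = 24 mcg/mL.
Steady-state peak Cmax,ss = C₀·R = 24 × 4/3 ≈ 32.000 mcg/mL.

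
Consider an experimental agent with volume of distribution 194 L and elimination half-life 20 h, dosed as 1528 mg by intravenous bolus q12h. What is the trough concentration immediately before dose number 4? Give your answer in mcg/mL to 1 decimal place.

10.9 mcg/mL

f = (1/2)^(τ/t½) = (1/2)^(12/20) ≈ 0.6598.
C₀ = D/Vd = 1528/194 ≈ 7.876 mcg/mL.
Before the 4th dose, 3 doses have been given. Superposition: Cmin = C₀·(f + f² + … + f^3).
≈ 7.876 × (0.6598 + 0.4353 + 0.2872) ≈ 7.876 × 1.3823 ≈ 10.887 mcg/mL.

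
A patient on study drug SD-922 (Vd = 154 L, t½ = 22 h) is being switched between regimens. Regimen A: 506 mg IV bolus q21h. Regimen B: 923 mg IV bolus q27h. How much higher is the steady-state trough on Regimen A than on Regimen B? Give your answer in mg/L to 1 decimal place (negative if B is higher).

-1.0 mg/L

Regimen A: f = (1/2)^(21/22) ≈ 0.5160; Cmin,ss = (506/154)·f/(1−f) ≈ 3.503 mg/L.
Regimen B: f = (1/2)^(27/22) ≈ 0.4271; Cmin,ss = (923/154)·f/(1−f) ≈ 4.468 mg/L.
Difference ≈ 3.503 − 4.468 ≈ -0.965 mg/L.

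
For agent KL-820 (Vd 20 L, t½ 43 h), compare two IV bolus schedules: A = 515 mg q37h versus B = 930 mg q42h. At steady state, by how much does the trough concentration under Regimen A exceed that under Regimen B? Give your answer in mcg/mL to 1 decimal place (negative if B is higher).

Regimen A: f = (1/2)^(37/43) ≈ 0.5508; Cmin,ss = (515/20)·f/(1−f) ≈ 31.574 mcg/mL.
Regimen B: f = (1/2)^(42/43) ≈ 0.5081; Cmin,ss = (930/20)·f/(1−f) ≈ 48.031 mcg/mL.
Difference ≈ 31.574 − 48.031 ≈ -16.457 mcg/mL.

-16.5 mcg/mL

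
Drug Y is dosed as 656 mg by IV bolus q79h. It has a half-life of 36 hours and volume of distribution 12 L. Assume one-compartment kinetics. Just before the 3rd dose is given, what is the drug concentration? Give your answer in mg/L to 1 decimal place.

14.6 mg/L

f = (1/2)^(τ/t½) = (1/2)^(79/36) ≈ 0.2185.
C₀ = D/Vd = 656/12 ≈ 54.667 mg/L.
Before the 3rd dose, 2 doses have been given. Superposition: Cmin = C₀·(f + f²).
≈ 54.667 × (0.2185 + 0.0477) ≈ 54.667 × 0.2662 ≈ 14.552 mg/L.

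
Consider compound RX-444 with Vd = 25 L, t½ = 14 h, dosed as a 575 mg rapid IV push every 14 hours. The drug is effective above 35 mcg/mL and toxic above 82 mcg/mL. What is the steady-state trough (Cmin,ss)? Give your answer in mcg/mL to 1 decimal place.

23.0 mcg/mL

τ = 14 h = 1 half-life, so f = (1/2)^1 = 0.5.
At steady state, R = 1/(1 − 0.5) = 2/1.
Single-dose peak C₀ = D/Vd = 575/25 = 23 mcg/mL.
Steady-state peak Cmax,ss = C₀·R = 23 × 2/1 ≈ 46.000 mcg/mL.
Steady-state trough Cmin,ss = Cmax,ss·f ≈ 46.000 × 0.5 ≈ 23.000 mcg/mL.
Trough 23.0 mcg/mL vs MEC 35 mcg/mL: subtherapeutic.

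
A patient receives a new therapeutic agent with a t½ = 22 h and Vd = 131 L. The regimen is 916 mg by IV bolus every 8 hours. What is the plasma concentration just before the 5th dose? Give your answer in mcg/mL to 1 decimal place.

15.5 mcg/mL

f = (1/2)^(τ/t½) = (1/2)^(8/22) ≈ 0.7772.
C₀ = D/Vd = 916/131 ≈ 6.992 mcg/mL.
Before the 5th dose, 4 doses have been given. Superposition: Cmin = C₀·(f + f² + … + f^4).
≈ 6.992 × (0.7772 + 0.6040 + 0.4695 + 0.3649) ≈ 6.992 × 2.2156 ≈ 15.491 mcg/mL.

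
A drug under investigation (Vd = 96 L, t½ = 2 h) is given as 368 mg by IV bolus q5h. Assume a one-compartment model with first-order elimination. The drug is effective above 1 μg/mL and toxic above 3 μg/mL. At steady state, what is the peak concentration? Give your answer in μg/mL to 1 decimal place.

4.7 μg/mL

k = ln2/t½ = ln2/2 ≈ 0.346574 h⁻¹; fraction remaining f = e^(−kτ) = e^(−0.346574×5) ≈ 0.1768.
Accumulation ratio R = 1/(1 − f) ≈ 1/0.8232 ≈ 1.2148.
Each bolus raises the concentration by D/Vd = 368/96 ≈ 3.833 μg/mL.
Steady-state peak Cmax,ss = C₀·R ≈ 3.833 × 1.2148 ≈ 4.656 μg/mL.
Peak 4.7 μg/mL vs MTC 3 μg/mL: exceeds toxic threshold.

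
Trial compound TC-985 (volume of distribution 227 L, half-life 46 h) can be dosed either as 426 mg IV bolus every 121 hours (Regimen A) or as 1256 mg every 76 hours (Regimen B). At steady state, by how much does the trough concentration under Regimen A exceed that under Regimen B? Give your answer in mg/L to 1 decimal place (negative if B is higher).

-2.2 mg/L

Regimen A: f = (1/2)^(121/46) ≈ 0.1615; Cmin,ss = (426/227)·f/(1−f) ≈ 0.361 mg/L.
Regimen B: f = (1/2)^(76/46) ≈ 0.3182; Cmin,ss = (1256/227)·f/(1−f) ≈ 2.582 mg/L.
Difference ≈ 0.361 − 2.582 ≈ -2.221 mg/L.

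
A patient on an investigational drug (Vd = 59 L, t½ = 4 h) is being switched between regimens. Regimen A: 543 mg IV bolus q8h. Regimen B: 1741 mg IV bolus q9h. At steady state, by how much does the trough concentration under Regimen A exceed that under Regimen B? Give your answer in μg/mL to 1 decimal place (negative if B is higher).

Regimen A: f = (1/2)^(8/4) ≈ 0.2500; Cmin,ss = (543/59)·f/(1−f) ≈ 3.068 μg/mL.
Regimen B: f = (1/2)^(9/4) ≈ 0.2102; Cmin,ss = (1741/59)·f/(1−f) ≈ 7.853 μg/mL.
Difference ≈ 3.068 − 7.853 ≈ -4.785 μg/mL.

-4.8 μg/mL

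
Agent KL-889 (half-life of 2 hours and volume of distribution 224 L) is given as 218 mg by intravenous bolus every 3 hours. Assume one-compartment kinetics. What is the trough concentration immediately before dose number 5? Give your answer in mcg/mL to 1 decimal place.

f = (1/2)^(τ/t½) = (1/2)^(3/2) ≈ 0.3536.
C₀ = D/Vd = 218/224 ≈ 0.973 mcg/mL.
Before the 5th dose, 4 doses have been given. Superposition: Cmin = C₀·(f + f² + … + f^4).
≈ 0.973 × (0.3536 + 0.1250 + 0.0442 + 0.0156) ≈ 0.973 × 0.5384 ≈ 0.524 mcg/mL.

0.5 mcg/mL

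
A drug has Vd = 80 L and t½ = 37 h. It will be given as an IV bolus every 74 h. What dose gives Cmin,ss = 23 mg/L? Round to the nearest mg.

τ/t½ = 74/37 ≈ 2, so f = (1/2)^(74/37) ≈ 0.250000.
Cmin,ss = (D/Vd)·f/(1−f), so D = Cmin,ss·Vd·(1−f)/f.
D = 23 × 80 × (1−f)/f ≈ 23 × 80 × 3.00000 ≈ 5520.00 mg.

5520 mg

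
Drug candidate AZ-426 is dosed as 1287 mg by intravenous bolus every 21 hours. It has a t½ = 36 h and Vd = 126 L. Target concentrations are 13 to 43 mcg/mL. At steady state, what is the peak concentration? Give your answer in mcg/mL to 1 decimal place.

τ/t½ = 21/36 ≈ 0.58333, so fraction remaining f = (1/2)^(21/36) ≈ 0.6674.
At steady state, accumulation factor R = 1/(1 − e^(−kτ)) ≈ 3.0066.
Single-dose peak C₀ = D/Vd = 1287/126 ≈ 10.214 mcg/mL.
Steady-state peak Cmax,ss = C₀·R ≈ 10.214 × 3.0066 ≈ 30.709 mcg/mL.
Peak 30.7 mcg/mL vs MTC 43 mcg/mL: below toxic threshold.

30.7 mcg/mL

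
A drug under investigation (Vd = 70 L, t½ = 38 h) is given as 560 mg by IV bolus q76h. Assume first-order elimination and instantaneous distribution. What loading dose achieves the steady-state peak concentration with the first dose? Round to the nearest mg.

747 mg

f = (1/2)^(76/38) ≈ 0.250000; accumulation ratio R = 1/(1−f) ≈ 1.33333.
Loading dose to hit Cmax,ss on first dose: D_load = D_maint·R ≈ 560 × 1.33333 ≈ 746.66 mg.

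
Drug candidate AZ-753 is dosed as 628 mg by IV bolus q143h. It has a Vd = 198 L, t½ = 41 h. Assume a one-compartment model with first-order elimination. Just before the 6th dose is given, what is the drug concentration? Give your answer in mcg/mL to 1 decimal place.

f = (1/2)^(τ/t½) = (1/2)^(143/41) ≈ 0.0891.
C₀ = D/Vd = 628/198 ≈ 3.172 mcg/mL.
Before the 6th dose, 5 doses have been given. Superposition: Cmin = C₀·(f + f² + … + f^5).
≈ 3.172 × (0.0891 + 0.0079 + 0.0007 + 0.0001 + 0.0000) ≈ 3.172 × 0.0978 ≈ 0.310 mcg/mL.

0.3 mcg/mL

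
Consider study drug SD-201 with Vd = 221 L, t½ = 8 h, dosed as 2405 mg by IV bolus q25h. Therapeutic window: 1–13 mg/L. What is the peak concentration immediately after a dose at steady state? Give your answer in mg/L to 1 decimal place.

τ/t½ = 25/8 ≈ 3.125, so fraction remaining f = (1/2)^(25/8) ≈ 0.1146.
At steady state, accumulation factor R = 1/(1 − e^(−kτ)) ≈ 1.1294.
Each bolus raises the concentration by D/Vd = 2405/221 ≈ 10.882 mg/L.
Steady-state peak Cmax,ss = C₀·R ≈ 10.882 × 1.1294 ≈ 12.290 mg/L.
Peak 12.3 mg/L vs MTC 13 mg/L: below toxic threshold.

12.3 mg/L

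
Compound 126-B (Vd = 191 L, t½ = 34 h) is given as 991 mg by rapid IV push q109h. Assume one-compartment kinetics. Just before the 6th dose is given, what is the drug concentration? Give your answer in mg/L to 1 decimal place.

0.6 mg/L

f = (1/2)^(τ/t½) = (1/2)^(109/34) ≈ 0.1084.
C₀ = D/Vd = 991/191 ≈ 5.188 mg/L.
Before the 6th dose, 5 doses have been given. Superposition: Cmin = C₀·(f + f² + … + f^5).
≈ 5.188 × (0.1084 + 0.0118 + 0.0013 + 0.0001 + 0.0000) ≈ 5.188 × 0.1216 ≈ 0.631 mg/L.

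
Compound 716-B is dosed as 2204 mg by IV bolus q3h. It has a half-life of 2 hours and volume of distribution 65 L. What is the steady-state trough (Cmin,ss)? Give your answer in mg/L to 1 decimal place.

18.5 mg/L

Over one 3-h interval, 3/2 ≈ 1.5 half-lives elapse, leaving f ≈ 0.3536 of each dose.
At steady state, accumulation factor R = 1/(1 − e^(−kτ)) ≈ 1.5470.
Each bolus raises the concentration by D/Vd = 2204/65 ≈ 33.908 mg/L.
Cmax,ss = C₀/(1 − f) ≈ 33.908/0.6464 ≈ 52.457 mg/L.
Steady-state trough Cmin,ss = Cmax,ss·f ≈ 52.457 × 0.3536 ≈ 18.549 mg/L.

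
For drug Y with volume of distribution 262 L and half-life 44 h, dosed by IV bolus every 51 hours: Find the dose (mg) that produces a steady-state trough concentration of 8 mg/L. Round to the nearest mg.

τ/t½ = 51/44 ≈ 1.1591, so f = (1/2)^(51/44) ≈ 0.447795.
Cmin,ss = (D/Vd)·f/(1−f), so D = Cmin,ss·Vd·(1−f)/f.
D = 8 × 262 × (1−f)/f ≈ 8 × 262 × 1.23316 ≈ 2584.70 mg.

2585 mg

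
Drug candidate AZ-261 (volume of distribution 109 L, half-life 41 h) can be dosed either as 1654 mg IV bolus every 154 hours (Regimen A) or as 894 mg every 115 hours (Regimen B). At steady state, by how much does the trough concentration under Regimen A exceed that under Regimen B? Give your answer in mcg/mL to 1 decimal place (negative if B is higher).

-0.2 mcg/mL

Regimen A: f = (1/2)^(154/41) ≈ 0.0740; Cmin,ss = (1654/109)·f/(1−f) ≈ 1.213 mcg/mL.
Regimen B: f = (1/2)^(115/41) ≈ 0.1431; Cmin,ss = (894/109)·f/(1−f) ≈ 1.370 mcg/mL.
Difference ≈ 1.213 − 1.370 ≈ -0.157 mcg/mL.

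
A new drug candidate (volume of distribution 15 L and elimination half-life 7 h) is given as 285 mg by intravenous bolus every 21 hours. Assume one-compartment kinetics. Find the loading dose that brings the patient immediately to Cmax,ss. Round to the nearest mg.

326 mg

f = (1/2)^(21/7) ≈ 0.125000; accumulation ratio R = 1/(1−f) ≈ 1.14286.
Loading dose to hit Cmax,ss on first dose: D_load = D_maint·R ≈ 285 × 1.14286 ≈ 325.72 mg.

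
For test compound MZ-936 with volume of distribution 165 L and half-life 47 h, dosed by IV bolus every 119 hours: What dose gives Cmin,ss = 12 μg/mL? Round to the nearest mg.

τ/t½ = 119/47 ≈ 2.5319, so f = (1/2)^(119/47) ≈ 0.172909.
Cmin,ss = (D/Vd)·f/(1−f), so D = Cmin,ss·Vd·(1−f)/f.
D = 12 × 165 × (1−f)/f ≈ 12 × 165 × 4.78339 ≈ 9471.11 mg.

9471 mg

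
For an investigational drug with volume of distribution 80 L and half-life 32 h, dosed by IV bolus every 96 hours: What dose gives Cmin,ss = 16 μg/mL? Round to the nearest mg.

8960 mg

τ/t½ = 96/32 ≈ 3, so f = (1/2)^(96/32) ≈ 0.125000.
Cmin,ss = (D/Vd)·f/(1−f), so D = Cmin,ss·Vd·(1−f)/f.
D = 16 × 80 × (1−f)/f ≈ 16 × 80 × 7.00000 ≈ 8960.00 mg.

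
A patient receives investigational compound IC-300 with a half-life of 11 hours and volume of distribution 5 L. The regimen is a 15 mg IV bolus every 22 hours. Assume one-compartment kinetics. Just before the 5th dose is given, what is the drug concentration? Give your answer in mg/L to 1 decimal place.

1.0 mg/L

f = (1/2)^(τ/t½) = (1/2)^(22/11) ≈ 0.2500.
C₀ = D/Vd = 15/5 ≈ 3.000 mg/L.
Before the 5th dose, 4 doses have been given. Superposition: Cmin = C₀·(f + f² + … + f^4).
≈ 3.000 × (0.2500 + 0.0625 + 0.0156 + 0.0039) ≈ 3.000 × 0.3320 ≈ 0.996 mg/L.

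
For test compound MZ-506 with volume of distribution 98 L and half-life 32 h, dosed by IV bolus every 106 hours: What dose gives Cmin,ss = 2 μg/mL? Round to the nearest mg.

1751 mg

τ/t½ = 106/32 ≈ 3.3125, so f = (1/2)^(106/32) ≈ 0.100656.
Cmin,ss = (D/Vd)·f/(1−f), so D = Cmin,ss·Vd·(1−f)/f.
D = 2 × 98 × (1−f)/f ≈ 2 × 98 × 8.93483 ≈ 1751.23 mg.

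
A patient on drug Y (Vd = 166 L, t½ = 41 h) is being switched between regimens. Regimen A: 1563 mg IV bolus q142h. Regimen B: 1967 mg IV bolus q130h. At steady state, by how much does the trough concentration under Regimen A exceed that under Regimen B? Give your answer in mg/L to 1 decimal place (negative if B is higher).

Regimen A: f = (1/2)^(142/41) ≈ 0.0907; Cmin,ss = (1563/166)·f/(1−f) ≈ 0.939 mg/L.
Regimen B: f = (1/2)^(130/41) ≈ 0.1110; Cmin,ss = (1967/166)·f/(1−f) ≈ 1.480 mg/L.
Difference ≈ 0.939 − 1.480 ≈ -0.541 mg/L.

-0.5 mg/L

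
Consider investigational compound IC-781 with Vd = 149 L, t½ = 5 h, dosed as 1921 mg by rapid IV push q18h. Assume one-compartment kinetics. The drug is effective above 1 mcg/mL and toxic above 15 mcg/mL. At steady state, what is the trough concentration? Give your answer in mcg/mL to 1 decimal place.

τ/t½ = 18/5 ≈ 3.6, so fraction remaining f = (1/2)^(18/5) ≈ 0.0825.
Each bolus raises the concentration by D/Vd = 1921/149 ≈ 12.893 mcg/mL.
Steady-state trough Cmin,ss = C₀·f/(1−f) ≈ 12.893 × 0.0825/0.9175 ≈ 1.159 mcg/mL.
Trough 1.2 mcg/mL vs MEC 1 mcg/mL: adequate.

1.2 mcg/mL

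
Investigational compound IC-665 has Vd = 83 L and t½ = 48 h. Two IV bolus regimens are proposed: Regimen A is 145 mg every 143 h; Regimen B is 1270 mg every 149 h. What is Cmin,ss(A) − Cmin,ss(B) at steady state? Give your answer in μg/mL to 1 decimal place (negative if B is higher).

Regimen A: f = (1/2)^(143/48) ≈ 0.1268; Cmin,ss = (145/83)·f/(1−f) ≈ 0.254 μg/mL.
Regimen B: f = (1/2)^(149/48) ≈ 0.1163; Cmin,ss = (1270/83)·f/(1−f) ≈ 2.014 μg/mL.
Difference ≈ 0.254 − 2.014 ≈ -1.760 μg/mL.

-1.8 μg/mL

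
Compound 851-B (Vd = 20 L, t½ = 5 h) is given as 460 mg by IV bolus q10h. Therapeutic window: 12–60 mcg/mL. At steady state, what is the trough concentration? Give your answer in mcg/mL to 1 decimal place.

7.7 mcg/mL

The dosing interval is 2 half-lives, so f = 2^(−2) = 0.25.
At steady state, R = 1/(1 − 0.25) = 4/3.
Single-dose peak C₀ = D/Vd = 460/20 = 23 mcg/mL.
Steady-state peak Cmax,ss = C₀·R = 23 × 4/3 ≈ 30.667 mcg/mL.
Steady-state trough Cmin,ss = Cmax,ss·f ≈ 30.667 × 0.25 ≈ 7.667 mcg/mL.
Trough 7.7 mcg/mL vs MEC 12 mcg/mL: subtherapeutic.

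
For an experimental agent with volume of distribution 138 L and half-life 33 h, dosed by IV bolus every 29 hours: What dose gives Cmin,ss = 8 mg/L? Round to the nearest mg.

926 mg

τ/t½ = 29/33 ≈ 0.87879, so f = (1/2)^(29/33) ≈ 0.543824.
Cmin,ss = (D/Vd)·f/(1−f), so D = Cmin,ss·Vd·(1−f)/f.
D = 8 × 138 × (1−f)/f ≈ 8 × 138 × 0.83883 ≈ 926.07 mg.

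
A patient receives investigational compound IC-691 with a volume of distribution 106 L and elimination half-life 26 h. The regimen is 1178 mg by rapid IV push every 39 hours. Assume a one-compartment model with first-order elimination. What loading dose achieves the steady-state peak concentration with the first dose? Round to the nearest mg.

f = (1/2)^(39/26) ≈ 0.353553; accumulation ratio R = 1/(1−f) ≈ 1.54692.
Loading dose to hit Cmax,ss on first dose: D_load = D_maint·R ≈ 1178 × 1.54692 ≈ 1822.27 mg.

1822 mg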